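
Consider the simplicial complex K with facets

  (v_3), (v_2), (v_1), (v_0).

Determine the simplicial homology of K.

Fix the vertex order v_0 < v_1 < v_2 < v_3 and write every simplex with vertices in increasing order. Then dim K = 0 and the simplices of K are:

  0-simplices (4): [v_0], [v_1], [v_2], [v_3]

giving chain groups C_0 ≅ Z^4.

From H_k ≅ ker(∂_k) / im(∂_{k+1}) we obtain:

  H_0: rank C_0 − rank ∂_1 = 4 − 0 = 4, and there is no ∂_1, so H_0 = Z^4.

(K is a triangulation of a set of 4 points.)

H_0 = Z^4.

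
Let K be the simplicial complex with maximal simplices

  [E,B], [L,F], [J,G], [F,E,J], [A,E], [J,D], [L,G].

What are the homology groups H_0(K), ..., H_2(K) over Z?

H_0 ≅ Z,  H_1 ≅ Z,  H_2 = 0.

Fix the vertex order A < B < D < E < F < G < J < L and write every simplex with vertices in increasing order. Then dim K = 2 and the simplices of K are:

  0-simplices (8): A, B, D, E, F, G, J, L
  1-simplices (9): AE, BE, DJ, EF, EJ, FJ, FL, GJ, GL
  2-simplices (1): EFJ

so the chain groups are C_0 ≅ Z^8, C_1 ≅ Z^9, C_2 ≅ Z^1.

The boundary map ∂_1: C_1 → C_0 sends each edge [p,q] (with p < q) to q − p. For instance
  ∂DJ = J − D.
The resulting 8×9 matrix has rank 7, and its Smith normal form has invariant factors (1,1,1,1,1,1,1).

∂_2: C_2 → C_1 maps a triangle to the signed sum of its edges. For instance
  ∂EFJ = FJ − EJ + EF.
This gives a 9×1 integer matrix of rank 1; reducing to Smith normal form yields diagonal entries (1).

Computing H_k = (kernel of ∂_k) / (image of ∂_{k+1}):

  H_0: rank C_0 − rank ∂_1 = 8 − 7 = 1, and the invariant factors of ∂_1 are all 1, so H_0 ≅ Z.
  H_1: rank ker ∂_1 − rank ∂_2 = (9 − 7) − 1 = 1, and the invariant factors of ∂_2 are all 1, so H_1 ≅ Z.
  H_2: rank ker ∂_2 − rank ∂_3 = (1 − 1) − 0 = 0, and there is no ∂_3, so H_2 ≅ 0.

As a check, the Euler characteristic is 8 − 9 + 1 = 0, which agrees with 1 − 1 + 0 = 0.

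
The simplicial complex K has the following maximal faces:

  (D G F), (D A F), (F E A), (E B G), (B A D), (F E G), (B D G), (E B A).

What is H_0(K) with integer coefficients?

H_0 = Z.

Fix the vertex order A < B < D < E < F < G and write every simplex with vertices in increasing order. Then dim K = 2 and the simplices of K are:

  0-simplices (6): A, B, D, E, F, G
  1-simplices (12): AB, AD, AE, AF, BD, BE, BG, DF, DG, EF, EG, FG
  2-simplices (8): ABD, ABE, ADF, AEF, BDG, BEG, DFG, EFG

Hence C_0 ≅ Z^6, C_1 ≅ Z^12, C_2 ≅ Z^8.

The boundary map ∂_1: C_1 → C_0 is given by ∂[p,q] = [q] − [p].
This gives a 6×12 integer matrix of rank 5; reducing to Smith normal form yields diagonal entries (1,1,1,1,1).

∂_2: C_2 → C_1 acts by ∂[p,q,r] = [q,r] − [p,r] + [p,q]. For instance
  ∂ABE = BE − AE + AB,
  ∂AEF = EF − AF + AE.
The 12×8 boundary matrix has rank 7 and Smith normal form diag(1,1,1,1,1,1,1).

Now H_k = ker ∂_k / im ∂_{k+1}, so:

  H_0: rank C_0 − rank ∂_1 = 6 − 5 = 1, and the invariant factors of ∂_1 are all 1, so H_0 = Z.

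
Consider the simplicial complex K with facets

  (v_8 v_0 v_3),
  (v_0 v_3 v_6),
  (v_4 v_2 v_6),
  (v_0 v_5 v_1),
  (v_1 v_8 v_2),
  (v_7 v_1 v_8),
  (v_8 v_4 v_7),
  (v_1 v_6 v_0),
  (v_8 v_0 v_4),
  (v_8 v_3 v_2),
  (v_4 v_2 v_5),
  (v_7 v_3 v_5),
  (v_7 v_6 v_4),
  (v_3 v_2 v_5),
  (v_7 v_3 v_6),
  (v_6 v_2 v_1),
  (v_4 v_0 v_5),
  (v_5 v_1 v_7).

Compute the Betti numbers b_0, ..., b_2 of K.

b_0 = 1, b_1 = 2, b_2 = 1.

Order the vertices as v_0 < v_1 < v_2 < v_3 < v_4 < v_5 < v_6 < v_7 < v_8. Listing each simplex with vertices in this order, K has dimension 2 with simplices:

  0-simplices (9): [v_0], [v_1], [v_2], [v_3], [v_4], [v_5], [v_6], [v_7], [v_8]
  1-simplices (27): (27 of them)
  2-simplices (18): (18 of them)

so the chain groups are C_0 ≅ Z^9, C_1 ≅ Z^27, C_2 ≅ Z^18.

The boundary map ∂_1: C_1 → C_0 is given by ∂[p,q] = [q] − [p]. For instance
  ∂[v_2,v_4] = [v_4] − [v_2].
As a 9×27 matrix over Z this has rank 8, with invariant factors (1,1,1,1,1,1,1,1).

∂_2: C_2 → C_1 maps a triangle to the signed sum of its edges. For instance
  ∂[v_3,v_6,v_7] = [v_6,v_7] − [v_3,v_7] + [v_3,v_6],
  ∂[v_0,v_1,v_5] = [v_1,v_5] − [v_0,v_5] + [v_0,v_1].
As a 27×18 matrix over Z this has rank 17, with invariant factors (1,1,1,1,1,1,1,1,1,1,1,1,1,1,1,1,1).

From H_k ≅ ker(∂_k) / im(∂_{k+1}) we obtain:

  H_0: rank C_0 − rank ∂_1 = 9 − 8 = 1, and the invariant factors of ∂_1 are all 1, so H_0 = Z.
  H_1: rank ker ∂_1 − rank ∂_2 = (27 − 8) − 17 = 2, and the invariant factors of ∂_2 are all 1, so H_1 = Z^2.
  H_2: rank ker ∂_2 − rank ∂_3 = (18 − 17) − 0 = 1, and there is no ∂_3, so H_2 = Z.

As a check, the Euler characteristic is 9 − 27 + 18 = 0, which agrees with 1 − 2 + 1 = 0.

Hence the Betti numbers are b_0 = 1, b_1 = 2, b_2 = 1.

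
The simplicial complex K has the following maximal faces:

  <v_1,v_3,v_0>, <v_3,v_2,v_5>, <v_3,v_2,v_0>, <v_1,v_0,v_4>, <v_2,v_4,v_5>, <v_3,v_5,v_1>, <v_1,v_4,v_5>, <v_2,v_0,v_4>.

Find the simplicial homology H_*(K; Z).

We work with the vertex ordering v_0 < v_1 < v_2 < v_3 < v_4 < v_5. The simplices of K, each written with vertices in increasing order, are:

  0-simplices (6): [v_0], [v_1], [v_2], [v_3], [v_4], [v_5]
  1-simplices (12): [v_0,v_1], [v_0,v_2], [v_0,v_3], [v_0,v_4], [v_1,v_3], [v_1,v_4], [v_1,v_5], [v_2,v_3], [v_2,v_4], [v_2,v_5], [v_3,v_5], [v_4,v_5]
  2-simplices (8): [v_0,v_1,v_3], [v_0,v_1,v_4], [v_0,v_2,v_3], [v_0,v_2,v_4], [v_1,v_3,v_5], [v_1,v_4,v_5], [v_2,v_3,v_5], [v_2,v_4,v_5]

so the chain groups are C_0 ≅ Z^6, C_1 ≅ Z^12, C_2 ≅ Z^8.

The boundary map ∂_1: C_1 → C_0 sends each edge [p,q] (with p < q) to q − p. For instance
  ∂[v_0,v_1] = [v_1] − [v_0].
This gives a 6×12 integer matrix of rank 5; reducing to Smith normal form yields diagonal entries (1,1,1,1,1).

Boundary ∂_2: C_2 → C_1 maps a triangle to the signed sum of its edges. For instance
  ∂[v_0,v_2,v_3] = [v_2,v_3] − [v_0,v_3] + [v_0,v_2],
  ∂[v_2,v_4,v_5] = [v_4,v_5] − [v_2,v_5] + [v_2,v_4].
The resulting 12×8 matrix has rank 7, and its Smith normal form has invariant factors (1,1,1,1,1,1,1).

Now H_k = ker ∂_k / im ∂_{k+1}, so:

  H_0: rank C_0 − rank ∂_1 = 6 − 5 = 1, and the invariant factors of ∂_1 are all 1, so H_0 = Z.
  H_1: rank ker ∂_1 − rank ∂_2 = (12 − 5) − 7 = 0, and the invariant factors of ∂_2 are all 1, so H_1 = 0.
  H_2: rank ker ∂_2 − rank ∂_3 = (8 − 7) − 0 = 1, and there is no ∂_3, so H_2 = Z.

As a check, the Euler characteristic is 6 − 12 + 8 = 2, which agrees with 1 − 0 + 1 = 2.

H_0 = Z,  H_1 = 0,  H_2 = Z.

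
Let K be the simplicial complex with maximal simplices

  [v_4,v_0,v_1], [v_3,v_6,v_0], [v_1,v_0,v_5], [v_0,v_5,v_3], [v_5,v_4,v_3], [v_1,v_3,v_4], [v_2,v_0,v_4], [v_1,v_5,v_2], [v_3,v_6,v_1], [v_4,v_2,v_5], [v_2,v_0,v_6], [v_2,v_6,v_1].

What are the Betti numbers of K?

b_0 = 1, b_1 = 0, b_2 = 0.

K has 7 vertices, 18 edges, 12 triangles.
rank ∂_0 = 0, rank ∂_1 = 6 ⇒ b_0 = 7 − 0 − 6 = 1; all invariant factors of ∂_1 are 1 so no torsion. So H_0 = Z.
rank ∂_1 = 6, rank ∂_2 = 12 ⇒ b_1 = 18 − 6 − 12 = 0; ∂_2 has invariant factor(s) [2] giving torsion. So H_1 = Z/2Z.
rank ∂_2 = 12, rank ∂_3 = 0 ⇒ b_2 = 12 − 12 − 0 = 0. So H_2 = 0.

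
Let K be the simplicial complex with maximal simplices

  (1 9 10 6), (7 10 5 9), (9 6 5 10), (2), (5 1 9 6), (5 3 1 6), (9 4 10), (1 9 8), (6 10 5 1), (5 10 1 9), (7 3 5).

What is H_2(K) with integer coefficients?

Take the total order 1 < 2 < 3 < 4 < 5 < 6 < 7 < 8 < 9 < 10 on the vertex set. Then K (dimension 3) consists of the simplices:

  0-simplices (10): [1], [2], [3], [4], [5], [6], [7], [8], [9], [10]
  1-simplices (21): [1,3], [1,5], [1,6], [1,8], [1,9], [1,10], [3,5], [3,6], [3,7], [4,9], [4,10], [5,6], [5,7], [5,9], [5,10], [6,9], [6,10], [7,9], [7,10], [8,9], [9,10]
  2-simplices (19): (19 of them)
  3-simplices (7): [1,3,5,6], [1,5,6,9], [1,5,6,10], [1,5,9,10], [1,6,9,10], [5,6,9,10], [5,7,9,10]

so the chain groups are C_0 ≅ Z^10, C_1 ≅ Z^21, C_2 ≅ Z^19, C_3 ≅ Z^7.

The boundary map ∂_1: C_1 → C_0 is given by ∂[p,q] = [q] − [p]. For instance
  ∂[6,10] = [10] − [6].
This gives a 10×21 integer matrix of rank 8; reducing to Smith normal form yields diagonal entries (1,1,1,1,1,1,1,1).

The boundary map ∂_2: C_2 → C_1 maps a triangle to the signed sum of its edges. For instance
  ∂[3,5,6] = [5,6] − [3,6] + [3,5],
  ∂[1,3,6] = [3,6] − [1,6] + [1,3].
The resulting 21×19 matrix has rank 13, and its Smith normal form has invariant factors (1,1,1,1,1,1,1,1,1,1,1,1,1).

∂_3: C_3 → C_2 sends each 3-simplex σ to the alternating sum Σ_i (−1)^i (σ with its i-th vertex removed). For instance
  ∂[5,7,9,10] = [7,9,10] − [5,9,10] + [5,7,10] − [5,7,9],
  ∂[1,5,6,10] = [5,6,10] − [1,6,10] + [1,5,10] − [1,5,6].
The resulting 19×7 matrix has rank 6, and its Smith normal form has invariant factors (1,1,1,1,1,1).

Reading off H_k = ker ∂_k / im ∂_{k+1}:

  H_2: rank ker ∂_2 − rank ∂_3 = (19 − 13) − 6 = 0, and the invariant factors of ∂_3 are all 1, so H_2 = 0.

H_2 ≅ 0.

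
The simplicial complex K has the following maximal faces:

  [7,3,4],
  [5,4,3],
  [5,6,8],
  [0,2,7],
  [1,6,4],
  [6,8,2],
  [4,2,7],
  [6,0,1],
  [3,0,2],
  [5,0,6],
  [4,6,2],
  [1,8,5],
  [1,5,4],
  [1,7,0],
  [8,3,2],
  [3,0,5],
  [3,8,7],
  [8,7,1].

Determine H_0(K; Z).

Fix the vertex order 0 < 1 < 2 < 3 < 4 < 5 < 6 < 7 < 8 and write every simplex with vertices in increasing order. Then dim K = 2 and the simplices of K are:

  0-simplices (9): [0], [1], [2], [3], [4], [5], [6], [7], [8]
  1-simplices (27): (27 of them)
  2-simplices (18): [0,1,6], [0,1,7], [0,2,3], [0,2,7], [0,3,5], [0,5,6], [1,4,5], [1,4,6], [1,5,8], [1,7,8], [2,3,8], [2,4,6], [2,4,7], [2,6,8], [3,4,5], [3,4,7], [3,7,8], [5,6,8]

so the chain groups are C_0 ≅ Z^9, C_1 ≅ Z^27, C_2 ≅ Z^18.

Boundary ∂_1: C_1 → C_0 sends each edge [p,q] (with p < q) to q − p. For instance
  ∂[0,7] = [7] − [0].
The 9×27 boundary matrix has rank 8 and Smith normal form diag(1,1,1,1,1,1,1,1).

Boundary ∂_2: C_2 → C_1 acts by ∂[p,q,r] = [q,r] − [p,r] + [p,q]. For instance
  ∂[0,2,7] = [2,7] − [0,7] + [0,2],
  ∂[0,1,6] = [1,6] − [0,6] + [0,1].
The resulting 27×18 matrix has rank 18, and its Smith normal form has invariant factors (1,1,1,1,1,1,1,1,1,1,1,1,1,1,1,1,1,2).

Now H_k = ker ∂_k / im ∂_{k+1}, so:

  H_0: rank C_0 − rank ∂_1 = 9 − 8 = 1, and the invariant factors of ∂_1 are all 1, so H_0 = Z.

(K is a triangulation of the Klein bottle.)

H_0 = Z.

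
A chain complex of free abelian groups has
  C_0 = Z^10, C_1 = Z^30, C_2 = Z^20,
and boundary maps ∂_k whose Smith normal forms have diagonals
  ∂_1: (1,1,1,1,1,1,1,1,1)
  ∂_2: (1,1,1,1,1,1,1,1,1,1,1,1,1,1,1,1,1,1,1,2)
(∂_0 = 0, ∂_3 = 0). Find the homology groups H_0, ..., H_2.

H_0 = Z,  H_1 = Z ⊕ Z/2,  H_2 = 0.

H_0: b_0 = 10 − 0 − 9 = 1; torsion from ∂_1 factors > 1: none. So H_0 = Z.
H_1: b_1 = 30 − 9 − 20 = 1; torsion from ∂_2 factors > 1: [2]. So H_1 = Z ⊕ Z/2.
H_2: b_2 = 20 − 20 − 0 = 0; torsion from ∂_3 factors > 1: none. So H_2 = 0.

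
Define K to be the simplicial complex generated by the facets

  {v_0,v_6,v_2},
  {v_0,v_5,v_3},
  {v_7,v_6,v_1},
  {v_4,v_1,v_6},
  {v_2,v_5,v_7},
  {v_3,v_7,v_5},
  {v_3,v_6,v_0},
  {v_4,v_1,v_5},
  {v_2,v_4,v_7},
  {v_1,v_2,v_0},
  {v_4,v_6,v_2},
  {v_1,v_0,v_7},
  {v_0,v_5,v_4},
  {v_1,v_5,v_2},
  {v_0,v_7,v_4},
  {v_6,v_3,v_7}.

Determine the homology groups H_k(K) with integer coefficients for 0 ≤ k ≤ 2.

H_0 ≅ Z,  H_1 ≅ Z^2,  H_2 ≅ Z.

K has 8 vertices, 24 edges, 16 triangles.
rank ∂_0 = 0, rank ∂_1 = 7 ⇒ b_0 = 8 − 0 − 7 = 1; all invariant factors of ∂_1 are 1 so no torsion. So H_0 = Z.
rank ∂_1 = 7, rank ∂_2 = 15 ⇒ b_1 = 24 − 7 − 15 = 2; all invariant factors of ∂_2 are 1 so no torsion. So H_1 = Z^2.
rank ∂_2 = 15, rank ∂_3 = 0 ⇒ b_2 = 16 − 15 − 0 = 1. So H_2 = Z.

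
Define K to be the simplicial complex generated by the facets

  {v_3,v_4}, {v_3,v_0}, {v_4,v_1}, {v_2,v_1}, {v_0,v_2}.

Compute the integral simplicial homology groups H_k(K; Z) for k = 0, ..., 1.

We work with the vertex ordering v_0 < v_1 < v_2 < v_3 < v_4. The simplices of K, each written with vertices in increasing order, are:

  0-simplices (5): [v_0], [v_1], [v_2], [v_3], [v_4]
  1-simplices (5): [v_0,v_2], [v_0,v_3], [v_1,v_2], [v_1,v_4], [v_3,v_4]

Hence C_0 ≅ Z^5, C_1 ≅ Z^5.

∂_1: C_1 → C_0 sends each edge [p,q] (with p < q) to q − p.
As a 5×5 matrix over Z this has rank 4, with invariant factors (1,1,1,1).

From H_k ≅ ker(∂_k) / im(∂_{k+1}) we obtain:

  H_0: rank C_0 − rank ∂_1 = 5 − 4 = 1, and the invariant factors of ∂_1 are all 1, so H_0 ≅ Z.
  H_1: rank ker ∂_1 − rank ∂_2 = (5 − 4) − 0 = 1, and there is no ∂_2, so H_1 ≅ Z.

H_0 ≅ Z,  H_1 ≅ Z.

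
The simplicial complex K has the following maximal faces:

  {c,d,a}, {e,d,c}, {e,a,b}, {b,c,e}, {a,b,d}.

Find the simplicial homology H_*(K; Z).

H_0 ≅ Z,  H_1 ≅ Z,  H_2 = 0.

Order the vertices as a < b < c < d < e. Listing each simplex with vertices in this order, K has dimension 2 with simplices:

  0-simplices (5): a, b, c, d, e
  1-simplices (10): ab, ac, ad, ae, bc, bd, be, cd, ce, de
  2-simplices (5): abd, abe, acd, bce, cde

Hence C_0 ≅ Z^5, C_1 ≅ Z^10, C_2 ≅ Z^5.

∂_1: C_1 → C_0 maps an edge to its endpoints' difference, ∂[p,q] = q − p.
The 5×10 boundary matrix has rank 4 and Smith normal form diag(1,1,1,1).

The boundary map ∂_2: C_2 → C_1 sends each 2-simplex [p,q,r] to [q,r] − [p,r] + [p,q]. For instance
  ∂abe = be − ae + ab,
  ∂cde = de − ce + cd.
This gives a 10×5 integer matrix of rank 5; reducing to Smith normal form yields diagonal entries (1,1,1,1,1).

From H_k ≅ ker(∂_k) / im(∂_{k+1}) we obtain:

  H_0: rank C_0 − rank ∂_1 = 5 − 4 = 1, and the invariant factors of ∂_1 are all 1, so H_0 = Z.
  H_1: rank ker ∂_1 − rank ∂_2 = (10 − 4) − 5 = 1, and the invariant factors of ∂_2 are all 1, so H_1 = Z.
  H_2: rank ker ∂_2 − rank ∂_3 = (5 − 5) − 0 = 0, and there is no ∂_3, so H_2 = 0.

(K is a triangulation of the Möbius band.)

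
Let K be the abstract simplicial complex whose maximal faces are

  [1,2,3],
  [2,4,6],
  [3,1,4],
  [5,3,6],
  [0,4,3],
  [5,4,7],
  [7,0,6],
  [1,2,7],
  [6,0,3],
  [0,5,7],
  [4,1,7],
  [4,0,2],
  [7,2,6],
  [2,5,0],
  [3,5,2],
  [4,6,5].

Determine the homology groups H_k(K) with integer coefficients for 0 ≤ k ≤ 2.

H_0 ≅ Z,  H_1 ≅ Z^2,  H_2 ≅ Z.

We work with the vertex ordering 0 < 1 < 2 < 3 < 4 < 5 < 6 < 7. The simplices of K, each written with vertices in increasing order, are:

  0-simplices (8): [0], [1], [2], [3], [4], [5], [6], [7]
  1-simplices (24): (24 of them)
  2-simplices (16): [0,2,4], [0,2,5], [0,3,4], [0,3,6], [0,5,7], [0,6,7], [1,2,3], [1,2,7], [1,3,4], [1,4,7], [2,3,5], [2,4,6], [2,6,7], [3,5,6], [4,5,6], [4,5,7]

so the chain groups are C_0 ≅ Z^8, C_1 ≅ Z^24, C_2 ≅ Z^16.

Boundary ∂_1: C_1 → C_0 is given by ∂[p,q] = [q] − [p]. For instance
  ∂[0,2] = [2] − [0].
The resulting 8×24 matrix has rank 7, and its Smith normal form has invariant factors (1,1,1,1,1,1,1).

∂_2: C_2 → C_1 maps a triangle to the signed sum of its edges. For instance
  ∂[0,6,7] = [6,7] − [0,7] + [0,6],
  ∂[0,3,6] = [3,6] − [0,6] + [0,3].
The resulting 24×16 matrix has rank 15, and its Smith normal form has invariant factors (1,1,1,1,1,1,1,1,1,1,1,1,1,1,1).

Computing H_k = (kernel of ∂_k) / (image of ∂_{k+1}):

  H_0: rank C_0 − rank ∂_1 = 8 − 7 = 1, and the invariant factors of ∂_1 are all 1, so H_0 = Z.
  H_1: rank ker ∂_1 − rank ∂_2 = (24 − 7) − 15 = 2, and the invariant factors of ∂_2 are all 1, so H_1 = Z^2.
  H_2: rank ker ∂_2 − rank ∂_3 = (16 − 15) − 0 = 1, and there is no ∂_3, so H_2 = Z.

(K is a triangulation of the torus T^2.)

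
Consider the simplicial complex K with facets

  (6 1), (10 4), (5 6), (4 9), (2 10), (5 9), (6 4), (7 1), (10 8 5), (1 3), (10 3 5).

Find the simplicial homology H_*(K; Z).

H_0 ≅ Z,  H_1 ≅ Z^3,  H_2 = 0.

Fix the vertex order 1 < 2 < 3 < 4 < 5 < 6 < 7 < 8 < 9 < 10 and write every simplex with vertices in increasing order. Then dim K = 2 and the simplices of K are:

  0-simplices (10): [1], [2], [3], [4], [5], [6], [7], [8], [9], [10]
  1-simplices (14): [1,3], [1,6], [1,7], [2,10], [3,5], [3,10], [4,6], [4,9], [4,10], [5,6], [5,8], [5,9], [5,10], [8,10]
  2-simplices (2): [3,5,10], [5,8,10]

Hence C_0 ≅ Z^10, C_1 ≅ Z^14, C_2 ≅ Z^2.

Boundary ∂_1: C_1 → C_0 sends each edge [p,q] (with p < q) to q − p. For instance
  ∂[5,9] = [9] − [5].
This gives a 10×14 integer matrix of rank 9; reducing to Smith normal form yields diagonal entries (1,1,1,1,1,1,1,1,1).

∂_2: C_2 → C_1 maps a triangle to the signed sum of its edges. For instance
  ∂[3,5,10] = [5,10] − [3,10] + [3,5],
  ∂[5,8,10] = [8,10] − [5,10] + [5,8].
The resulting 14×2 matrix has rank 2, and its Smith normal form has invariant factors (1,1).

From H_k ≅ ker(∂_k) / im(∂_{k+1}) we obtain:

  H_0: rank C_0 − rank ∂_1 = 10 − 9 = 1, and the invariant factors of ∂_1 are all 1, so H_0 ≅ Z.
  H_1: rank ker ∂_1 − rank ∂_2 = (14 − 9) − 2 = 3, and the invariant factors of ∂_2 are all 1, so H_1 ≅ Z^3.
  H_2: rank ker ∂_2 − rank ∂_3 = (2 − 2) − 0 = 0, and there is no ∂_3, so H_2 ≅ 0.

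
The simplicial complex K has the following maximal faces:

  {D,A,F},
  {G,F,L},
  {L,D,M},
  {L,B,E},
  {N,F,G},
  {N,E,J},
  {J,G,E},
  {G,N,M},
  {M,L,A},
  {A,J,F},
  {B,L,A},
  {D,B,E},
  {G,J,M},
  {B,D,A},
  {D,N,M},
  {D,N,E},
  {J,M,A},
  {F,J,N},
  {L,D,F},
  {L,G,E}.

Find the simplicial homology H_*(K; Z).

H_0 = Z,  H_1 = Z ⊕ Z_2,  H_2 = 0.

Take the total order A < B < D < E < F < G < J < L < M < N on the vertex set. Then K (dimension 2) consists of the simplices:

  0-simplices (10): A, B, D, E, F, G, J, L, M, N
  1-simplices (30): AB, AD, AF, AJ, AL, AM, BD, BE, BL, DE, DF, DL, DM, DN, EG, EJ, EL, EN, FG, FJ, FL, FN, GJ, GL, GM, GN, JM, JN, LM, MN
  2-simplices (20): ABD, ABL, ADF, AFJ, AJM, ALM, BDE, BEL, DEN, DFL, DLM, DMN, EGJ, EGL, EJN, FGL, FGN, FJN, GJM, GMN

so the chain groups are C_0 ≅ Z^10, C_1 ≅ Z^30, C_2 ≅ Z^20.

Boundary ∂_1: C_1 → C_0 maps an edge to its endpoints' difference, ∂[p,q] = q − p. For instance
  ∂BE = E − B.
This gives a 10×30 integer matrix of rank 9; reducing to Smith normal form yields diagonal entries (1,1,1,1,1,1,1,1,1).

∂_2: C_2 → C_1 sends each 2-simplex [p,q,r] to [q,r] − [p,r] + [p,q]. For instance
  ∂GMN = MN − GN + GM,
  ∂DLM = LM − DM + DL.
The 30×20 boundary matrix has rank 20 and Smith normal form diag(1,1,1,1,1,1,1,1,1,1,1,1,1,1,1,1,1,1,1,2).

Computing H_k = (kernel of ∂_k) / (image of ∂_{k+1}):

  H_0: rank C_0 − rank ∂_1 = 10 − 9 = 1, and the invariant factors of ∂_1 are all 1, so H_0 ≅ Z.
  H_1: rank ker ∂_1 − rank ∂_2 = (30 − 9) − 20 = 1, and ∂_2 has invariant factor 2 > 1, so H_1 ≅ Z ⊕ Z_2.
  H_2: rank ker ∂_2 − rank ∂_3 = (20 − 20) − 0 = 0, and there is no ∂_3, so H_2 ≅ 0.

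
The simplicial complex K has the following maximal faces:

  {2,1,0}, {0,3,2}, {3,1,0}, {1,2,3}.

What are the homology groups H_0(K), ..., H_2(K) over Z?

Fix the vertex order 0 < 1 < 2 < 3 and write every simplex with vertices in increasing order. Then dim K = 2 and the simplices of K are:

  0-simplices (4): [0], [1], [2], [3]
  1-simplices (6): [0,1], [0,2], [0,3], [1,2], [1,3], [2,3]
  2-simplices (4): [0,1,2], [0,1,3], [0,2,3], [1,2,3]

giving chain groups C_0 ≅ Z^4, C_1 ≅ Z^6, C_2 ≅ Z^4.

The boundary map ∂_1: C_1 → C_0 is given by ∂[p,q] = [q] − [p].
This gives a 4×6 integer matrix of rank 3; reducing to Smith normal form yields diagonal entries (1,1,1).

The boundary map ∂_2: C_2 → C_1 acts by ∂[p,q,r] = [q,r] − [p,r] + [p,q]. For instance
  ∂[0,1,3] = [1,3] − [0,3] + [0,1],
  ∂[0,1,2] = [1,2] − [0,2] + [0,1].
The resulting 6×4 matrix has rank 3, and its Smith normal form has invariant factors (1,1,1).

From H_k ≅ ker(∂_k) / im(∂_{k+1}) we obtain:

  H_0: rank C_0 − rank ∂_1 = 4 − 3 = 1, and the invariant factors of ∂_1 are all 1, so H_0 = Z.
  H_1: rank ker ∂_1 − rank ∂_2 = (6 − 3) − 3 = 0, and the invariant factors of ∂_2 are all 1, so H_1 = 0.
  H_2: rank ker ∂_2 − rank ∂_3 = (4 − 3) − 0 = 1, and there is no ∂_3, so H_2 = Z.

As a check, the Euler characteristic is 4 − 6 + 4 = 2, which agrees with 1 − 0 + 1 = 2.

H_0 = Z,  H_1 = 0,  H_2 = Z.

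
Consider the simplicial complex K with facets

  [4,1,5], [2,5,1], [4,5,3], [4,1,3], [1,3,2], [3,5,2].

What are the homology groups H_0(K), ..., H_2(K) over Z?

H_0 ≅ Z,  H_1 = 0,  H_2 ≅ Z.

Take the total order 1 < 2 < 3 < 4 < 5 on the vertex set. Then K (dimension 2) consists of the simplices:

  0-simplices (5): [1], [2], [3], [4], [5]
  1-simplices (9): [1,2], [1,3], [1,4], [1,5], [2,3], [2,5], [3,4], [3,5], [4,5]
  2-simplices (6): [1,2,3], [1,2,5], [1,3,4], [1,4,5], [2,3,5], [3,4,5]

Hence C_0 ≅ Z^5, C_1 ≅ Z^9, C_2 ≅ Z^6.

The boundary map ∂_1: C_1 → C_0 maps an edge to its endpoints' difference, ∂[p,q] = q − p. For instance
  ∂[1,2] = [2] − [1].
The 5×9 boundary matrix has rank 4 and Smith normal form diag(1,1,1,1).

Boundary ∂_2: C_2 → C_1 sends each 2-simplex [p,q,r] to [q,r] − [p,r] + [p,q]. For instance
  ∂[1,4,5] = [4,5] − [1,5] + [1,4],
  ∂[1,2,3] = [2,3] − [1,3] + [1,2].
This gives a 9×6 integer matrix of rank 5; reducing to Smith normal form yields diagonal entries (1,1,1,1,1).

Reading off H_k = ker ∂_k / im ∂_{k+1}:

  H_0: rank C_0 − rank ∂_1 = 5 − 4 = 1, and the invariant factors of ∂_1 are all 1, so H_0 = Z.
  H_1: rank ker ∂_1 − rank ∂_2 = (9 − 4) − 5 = 0, and the invariant factors of ∂_2 are all 1, so H_1 = 0.
  H_2: rank ker ∂_2 − rank ∂_3 = (6 − 5) − 0 = 1, and there is no ∂_3, so H_2 = Z.

As a check, the Euler characteristic is 5 − 9 + 6 = 2, which agrees with 1 − 0 + 1 = 2.
(K is a triangulation of the 2-sphere S^2.)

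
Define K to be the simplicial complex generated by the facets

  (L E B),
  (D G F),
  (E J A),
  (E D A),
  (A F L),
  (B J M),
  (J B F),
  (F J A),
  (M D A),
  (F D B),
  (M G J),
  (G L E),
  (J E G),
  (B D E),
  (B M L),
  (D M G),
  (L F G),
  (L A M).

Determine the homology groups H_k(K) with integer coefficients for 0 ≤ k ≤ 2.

H_0 ≅ Z,  H_1 ≅ Z^2,  H_2 ≅ Z.

Order the vertices as A < B < D < E < F < G < J < L < M. Listing each simplex with vertices in this order, K has dimension 2 with simplices:

  0-simplices (9): A, B, D, E, F, G, J, L, M
  1-simplices (27): AD, AE, AF, AJ, AL, AM, BD, BE, BF, BJ, BL, BM, DE, DF, DG, DM, EG, EJ, EL, FG, FJ, FL, GJ, GL, GM, JM, LM
  2-simplices (18): ADE, ADM, AEJ, AFJ, AFL, ALM, BDE, BDF, BEL, BFJ, BJM, BLM, DFG, DGM, EGJ, EGL, FGL, GJM

giving chain groups C_0 ≅ Z^9, C_1 ≅ Z^27, C_2 ≅ Z^18.

∂_1: C_1 → C_0 is given by ∂[p,q] = [q] − [p].
The 9×27 boundary matrix has rank 8 and Smith normal form diag(1,1,1,1,1,1,1,1).

The boundary map ∂_2: C_2 → C_1 sends each 2-simplex [p,q,r] to [q,r] − [p,r] + [p,q]. For instance
  ∂AFL = FL − AL + AF,
  ∂FGL = GL − FL + FG.
The resulting 27×18 matrix has rank 17, and its Smith normal form has invariant factors (1,1,1,1,1,1,1,1,1,1,1,1,1,1,1,1,1).

Reading off H_k = ker ∂_k / im ∂_{k+1}:

  H_0: rank C_0 − rank ∂_1 = 9 − 8 = 1, and the invariant factors of ∂_1 are all 1, so H_0 ≅ Z.
  H_1: rank ker ∂_1 − rank ∂_2 = (27 − 8) − 17 = 2, and the invariant factors of ∂_2 are all 1, so H_1 ≅ Z^2.
  H_2: rank ker ∂_2 − rank ∂_3 = (18 − 17) − 0 = 1, and there is no ∂_3, so H_2 ≅ Z.

As a check, the Euler characteristic is 9 − 27 + 18 = 0, which agrees with 1 − 2 + 1 = 0.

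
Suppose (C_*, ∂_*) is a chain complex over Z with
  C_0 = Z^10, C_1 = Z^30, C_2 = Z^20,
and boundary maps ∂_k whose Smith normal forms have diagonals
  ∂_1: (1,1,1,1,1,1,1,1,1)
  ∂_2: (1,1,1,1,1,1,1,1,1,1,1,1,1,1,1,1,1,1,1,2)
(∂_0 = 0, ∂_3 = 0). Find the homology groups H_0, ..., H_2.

H_0: b_0 = 10 − 0 − 9 = 1; torsion from ∂_1 factors > 1: none. So H_0 = Z.
H_1: b_1 = 30 − 9 − 20 = 1; torsion from ∂_2 factors > 1: [2]. So H_1 = Z ⊕ Z/2Z.
H_2: b_2 = 20 − 20 − 0 = 0; torsion from ∂_3 factors > 1: none. So H_2 = 0.

H_0 = Z,  H_1 = Z ⊕ Z/2Z,  H_2 = 0.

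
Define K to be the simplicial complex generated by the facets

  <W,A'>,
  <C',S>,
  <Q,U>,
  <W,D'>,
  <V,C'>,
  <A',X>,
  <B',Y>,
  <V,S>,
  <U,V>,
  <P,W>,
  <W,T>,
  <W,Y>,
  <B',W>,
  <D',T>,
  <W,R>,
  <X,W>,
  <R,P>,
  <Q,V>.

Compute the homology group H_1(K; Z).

Take the total order P < Q < R < S < T < U < V < W < X < Y < A' < B' < C' < D' on the vertex set. Then K (dimension 1) consists of the simplices:

  0-simplices (14): [P], [Q], [R], [S], [T], [U], [V], [W], [X], [Y], [A'], [B'], [C'], [D']
  1-simplices (18): [P,R], [P,W], [Q,U], [Q,V], [R,W], [S,V], [S,C'], [T,W], [T,D'], [U,V], [V,C'], [W,X], [W,Y], [W,A'], [W,B'], [W,D'], [X,A'], [Y,B']

so the chain groups are C_0 ≅ Z^14, C_1 ≅ Z^18.

∂_1: C_1 → C_0 maps an edge to its endpoints' difference, ∂[p,q] = q − p.
This gives a 14×18 integer matrix of rank 12; reducing to Smith normal form yields diagonal entries (1,1,1,1,1,1,1,1,1,1,1,1).

Now H_k = ker ∂_k / im ∂_{k+1}, so:

  H_1: rank ker ∂_1 − rank ∂_2 = (18 − 12) − 0 = 6, and there is no ∂_2, so H_1 ≅ Z^6.

H_1 = Z^6.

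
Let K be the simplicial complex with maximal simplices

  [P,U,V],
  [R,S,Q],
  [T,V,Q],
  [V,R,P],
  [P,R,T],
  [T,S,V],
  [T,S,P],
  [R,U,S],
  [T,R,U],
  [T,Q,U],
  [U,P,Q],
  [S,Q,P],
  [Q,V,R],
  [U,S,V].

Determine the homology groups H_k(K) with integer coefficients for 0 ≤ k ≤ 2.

H_0 ≅ Z,  H_1 ≅ Z^2,  H_2 ≅ Z.

Take the total order P < Q < R < S < T < U < V on the vertex set. Then K (dimension 2) consists of the simplices:

  0-simplices (7): P, Q, R, S, T, U, V
  1-simplices (21): PQ, PR, PS, PT, PU, PV, QR, QS, QT, QU, QV, RS, RT, RU, RV, ST, SU, SV, TU, TV, UV
  2-simplices (14): PQS, PQU, PRT, PRV, PST, PUV, QRS, QRV, QTU, QTV, RSU, RTU, STV, SUV

giving chain groups C_0 ≅ Z^7, C_1 ≅ Z^21, C_2 ≅ Z^14.

The boundary map ∂_1: C_1 → C_0 sends each edge [p,q] (with p < q) to q − p. For instance
  ∂QT = T − Q.
The 7×21 boundary matrix has rank 6 and Smith normal form diag(1,1,1,1,1,1).

The boundary map ∂_2: C_2 → C_1 acts by ∂[p,q,r] = [q,r] − [p,r] + [p,q]. For instance
  ∂SUV = UV − SV + SU,
  ∂PST = ST − PT + PS.
This gives a 21×14 integer matrix of rank 13; reducing to Smith normal form yields diagonal entries (1,1,1,1,1,1,1,1,1,1,1,1,1).

From H_k ≅ ker(∂_k) / im(∂_{k+1}) we obtain:

  H_0: rank C_0 − rank ∂_1 = 7 − 6 = 1, and the invariant factors of ∂_1 are all 1, so H_0 ≅ Z.
  H_1: rank ker ∂_1 − rank ∂_2 = (21 − 6) − 13 = 2, and the invariant factors of ∂_2 are all 1, so H_1 ≅ Z^2.
  H_2: rank ker ∂_2 − rank ∂_3 = (14 − 13) − 0 = 1, and there is no ∂_3, so H_2 ≅ Z.

(K is a triangulation of the torus T^2.)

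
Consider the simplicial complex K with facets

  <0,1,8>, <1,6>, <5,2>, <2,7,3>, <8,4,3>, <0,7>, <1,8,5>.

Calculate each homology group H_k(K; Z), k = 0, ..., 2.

We work with the vertex ordering 0 < 1 < 2 < 3 < 4 < 5 < 6 < 7 < 8. The simplices of K, each written with vertices in increasing order, are:

  0-simplices (9): [0], [1], [2], [3], [4], [5], [6], [7], [8]
  1-simplices (14): [0,1], [0,7], [0,8], [1,5], [1,6], [1,8], [2,3], [2,5], [2,7], [3,4], [3,7], [3,8], [4,8], [5,8]
  2-simplices (4): [0,1,8], [1,5,8], [2,3,7], [3,4,8]

Hence C_0 ≅ Z^9, C_1 ≅ Z^14, C_2 ≅ Z^4.

The boundary map ∂_1: C_1 → C_0 is given by ∂[p,q] = [q] − [p]. For instance
  ∂[3,7] = [7] − [3].
The 9×14 boundary matrix has rank 8 and Smith normal form diag(1,1,1,1,1,1,1,1).

∂_2: C_2 → C_1 sends each 2-simplex [p,q,r] to [q,r] − [p,r] + [p,q]. For instance
  ∂[0,1,8] = [1,8] − [0,8] + [0,1],
  ∂[2,3,7] = [3,7] − [2,7] + [2,3].
This gives a 14×4 integer matrix of rank 4; reducing to Smith normal form yields diagonal entries (1,1,1,1).

Now H_k = ker ∂_k / im ∂_{k+1}, so:

  H_0: rank C_0 − rank ∂_1 = 9 − 8 = 1, and the invariant factors of ∂_1 are all 1, so H_0 = Z.
  H_1: rank ker ∂_1 − rank ∂_2 = (14 − 8) − 4 = 2, and the invariant factors of ∂_2 are all 1, so H_1 = Z^2.
  H_2: rank ker ∂_2 − rank ∂_3 = (4 − 4) − 0 = 0, and there is no ∂_3, so H_2 = 0.

As a check, the Euler characteristic is 9 − 14 + 4 = -1, which agrees with 1 − 2 + 0 = -1.

H_0 = Z,  H_1 = Z^2,  H_2 = 0.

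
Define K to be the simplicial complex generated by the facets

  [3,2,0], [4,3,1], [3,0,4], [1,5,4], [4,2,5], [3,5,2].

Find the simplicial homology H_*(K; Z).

Fix the vertex order 0 < 1 < 2 < 3 < 4 < 5 and write every simplex with vertices in increasing order. Then dim K = 2 and the simplices of K are:

  0-simplices (6): [0], [1], [2], [3], [4], [5]
  1-simplices (12): [0,2], [0,3], [0,4], [1,3], [1,4], [1,5], [2,3], [2,4], [2,5], [3,4], [3,5], [4,5]
  2-simplices (6): [0,2,3], [0,3,4], [1,3,4], [1,4,5], [2,3,5], [2,4,5]

Hence C_0 ≅ Z^6, C_1 ≅ Z^12, C_2 ≅ Z^6.

∂_1: C_1 → C_0 sends each edge [p,q] (with p < q) to q − p. For instance
  ∂[3,5] = [5] − [3].
This gives a 6×12 integer matrix of rank 5; reducing to Smith normal form yields diagonal entries (1,1,1,1,1).

The boundary map ∂_2: C_2 → C_1 maps a triangle to the signed sum of its edges. For instance
  ∂[2,4,5] = [4,5] − [2,5] + [2,4],
  ∂[2,3,5] = [3,5] − [2,5] + [2,3].
As a 12×6 matrix over Z this has rank 6, with invariant factors (1,1,1,1,1,1).

Now H_k = ker ∂_k / im ∂_{k+1}, so:

  H_0: rank C_0 − rank ∂_1 = 6 − 5 = 1, and the invariant factors of ∂_1 are all 1, so H_0 = Z.
  H_1: rank ker ∂_1 − rank ∂_2 = (12 − 5) − 6 = 1, and the invariant factors of ∂_2 are all 1, so H_1 = Z.
  H_2: rank ker ∂_2 − rank ∂_3 = (6 − 6) − 0 = 0, and there is no ∂_3, so H_2 = 0.

(K is a triangulation of the cylinder S^1 x I.)

H_0 ≅ Z,  H_1 ≅ Z,  H_2 = 0.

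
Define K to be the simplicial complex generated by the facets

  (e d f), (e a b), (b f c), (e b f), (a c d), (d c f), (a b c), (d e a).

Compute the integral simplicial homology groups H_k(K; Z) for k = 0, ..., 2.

Order the vertices as a < b < c < d < e < f. Listing each simplex with vertices in this order, K has dimension 2 with simplices:

  0-simplices (6): a, b, c, d, e, f
  1-simplices (12): ab, ac, ad, ae, bc, be, bf, cd, cf, de, df, ef
  2-simplices (8): abc, abe, acd, ade, bcf, bef, cdf, def

so the chain groups are C_0 ≅ Z^6, C_1 ≅ Z^12, C_2 ≅ Z^8.

The boundary map ∂_1: C_1 → C_0 is given by ∂[p,q] = [q] − [p].
This gives a 6×12 integer matrix of rank 5; reducing to Smith normal form yields diagonal entries (1,1,1,1,1).

Boundary ∂_2: C_2 → C_1 acts by ∂[p,q,r] = [q,r] − [p,r] + [p,q]. For instance
  ∂bef = ef − bf + be,
  ∂abe = be − ae + ab.
This gives a 12×8 integer matrix of rank 7; reducing to Smith normal form yields diagonal entries (1,1,1,1,1,1,1).

Now H_k = ker ∂_k / im ∂_{k+1}, so:

  H_0: rank C_0 − rank ∂_1 = 6 − 5 = 1, and the invariant factors of ∂_1 are all 1, so H_0 = Z.
  H_1: rank ker ∂_1 − rank ∂_2 = (12 − 5) − 7 = 0, and the invariant factors of ∂_2 are all 1, so H_1 = 0.
  H_2: rank ker ∂_2 − rank ∂_3 = (8 − 7) − 0 = 1, and there is no ∂_3, so H_2 = Z.

As a check, the Euler characteristic is 6 − 12 + 8 = 2, which agrees with 1 − 0 + 1 = 2.

H_0 ≅ Z,  H_1 = 0,  H_2 ≅ Z.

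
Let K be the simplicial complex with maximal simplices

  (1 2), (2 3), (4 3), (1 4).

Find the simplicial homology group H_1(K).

H_1 ≅ Z.

Take the total order 1 < 2 < 3 < 4 on the vertex set. Then K (dimension 1) consists of the simplices:

  0-simplices (4): [1], [2], [3], [4]
  1-simplices (4): [1,2], [1,4], [2,3], [3,4]

so the chain groups are C_0 ≅ Z^4, C_1 ≅ Z^4.

∂_1: C_1 → C_0 sends each edge [p,q] (with p < q) to q − p.
As a 4×4 matrix over Z this has rank 3, with invariant factors (1,1,1).

Computing H_k = (kernel of ∂_k) / (image of ∂_{k+1}):

  H_1: rank ker ∂_1 − rank ∂_2 = (4 − 3) − 0 = 1, and there is no ∂_2, so H_1 ≅ Z.

(K is a triangulation of the circle S^1.)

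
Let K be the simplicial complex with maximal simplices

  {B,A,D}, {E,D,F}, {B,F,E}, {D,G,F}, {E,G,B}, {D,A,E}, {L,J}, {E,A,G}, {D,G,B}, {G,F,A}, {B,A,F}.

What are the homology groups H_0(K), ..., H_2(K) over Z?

H_0 = Z^2,  H_1 = Z/2,  H_2 = 0.

Order the vertices as A < B < D < E < F < G < J < L. Listing each simplex with vertices in this order, K has dimension 2 with simplices:

  0-simplices (8): A, B, D, E, F, G, J, L
  1-simplices (16): AB, AD, AE, AF, AG, BD, BE, BF, BG, DE, DF, DG, EF, EG, FG, JL
  2-simplices (10): ABD, ABF, ADE, AEG, AFG, BDG, BEF, BEG, DEF, DFG

giving chain groups C_0 ≅ Z^8, C_1 ≅ Z^16, C_2 ≅ Z^10.

Boundary ∂_1: C_1 → C_0 maps an edge to its endpoints' difference, ∂[p,q] = q − p. For instance
  ∂AE = E − A.
The 8×16 boundary matrix has rank 6 and Smith normal form diag(1,1,1,1,1,1).

The boundary map ∂_2: C_2 → C_1 acts by ∂[p,q,r] = [q,r] − [p,r] + [p,q]. For instance
  ∂ABF = BF − AF + AB,
  ∂ADE = DE − AE + AD.
The 16×10 boundary matrix has rank 10 and Smith normal form diag(1,1,1,1,1,1,1,1,1,2).

From H_k ≅ ker(∂_k) / im(∂_{k+1}) we obtain:

  H_0: rank C_0 − rank ∂_1 = 8 − 6 = 2, and the invariant factors of ∂_1 are all 1, so H_0 ≅ Z^2.
  H_1: rank ker ∂_1 − rank ∂_2 = (16 − 6) − 10 = 0, and ∂_2 has invariant factor 2 > 1, so H_1 ≅ Z/2.
  H_2: rank ker ∂_2 − rank ∂_3 = (10 − 10) − 0 = 0, and there is no ∂_3, so H_2 ≅ 0.

As a check, the Euler characteristic is 8 − 16 + 10 = 2, which agrees with 2 − 0 + 0 = 2.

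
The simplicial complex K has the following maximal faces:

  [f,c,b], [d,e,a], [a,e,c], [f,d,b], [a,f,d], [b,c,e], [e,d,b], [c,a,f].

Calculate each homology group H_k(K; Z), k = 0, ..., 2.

H_0 = Z,  H_1 = 0,  H_2 = Z.

We work with the vertex ordering a < b < c < d < e < f. The simplices of K, each written with vertices in increasing order, are:

  0-simplices (6): a, b, c, d, e, f
  1-simplices (12): ac, ad, ae, af, bc, bd, be, bf, ce, cf, de, df
  2-simplices (8): ace, acf, ade, adf, bce, bcf, bde, bdf

Hence C_0 ≅ Z^6, C_1 ≅ Z^12, C_2 ≅ Z^8.

Boundary ∂_1: C_1 → C_0 is given by ∂[p,q] = [q] − [p].
This gives a 6×12 integer matrix of rank 5; reducing to Smith normal form yields diagonal entries (1,1,1,1,1).

∂_2: C_2 → C_1 sends each 2-simplex [p,q,r] to [q,r] − [p,r] + [p,q]. For instance
  ∂bdf = df − bf + bd,
  ∂bde = de − be + bd.
The resulting 12×8 matrix has rank 7, and its Smith normal form has invariant factors (1,1,1,1,1,1,1).

Now H_k = ker ∂_k / im ∂_{k+1}, so:

  H_0: rank C_0 − rank ∂_1 = 6 − 5 = 1, and the invariant factors of ∂_1 are all 1, so H_0 ≅ Z.
  H_1: rank ker ∂_1 − rank ∂_2 = (12 − 5) − 7 = 0, and the invariant factors of ∂_2 are all 1, so H_1 ≅ 0.
  H_2: rank ker ∂_2 − rank ∂_3 = (8 − 7) − 0 = 1, and there is no ∂_3, so H_2 ≅ Z.

(K is a triangulation of the 2-sphere S^2.)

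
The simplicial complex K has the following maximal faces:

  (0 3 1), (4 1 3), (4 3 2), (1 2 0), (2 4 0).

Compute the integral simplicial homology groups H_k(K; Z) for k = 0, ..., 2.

Take the total order 0 < 1 < 2 < 3 < 4 on the vertex set. Then K (dimension 2) consists of the simplices:

  0-simplices (5): [0], [1], [2], [3], [4]
  1-simplices (10): [0,1], [0,2], [0,3], [0,4], [1,2], [1,3], [1,4], [2,3], [2,4], [3,4]
  2-simplices (5): [0,1,2], [0,1,3], [0,2,4], [1,3,4], [2,3,4]

giving chain groups C_0 ≅ Z^5, C_1 ≅ Z^10, C_2 ≅ Z^5.

The boundary map ∂_1: C_1 → C_0 is given by ∂[p,q] = [q] − [p]. For instance
  ∂[2,3] = [3] − [2].
As a 5×10 matrix over Z this has rank 4, with invariant factors (1,1,1,1).

Boundary ∂_2: C_2 → C_1 sends each 2-simplex [p,q,r] to [q,r] − [p,r] + [p,q]. For instance
  ∂[0,2,4] = [2,4] − [0,4] + [0,2],
  ∂[0,1,2] = [1,2] − [0,2] + [0,1].
As a 10×5 matrix over Z this has rank 5, with invariant factors (1,1,1,1,1).

From H_k ≅ ker(∂_k) / im(∂_{k+1}) we obtain:

  H_0: rank C_0 − rank ∂_1 = 5 − 4 = 1, and the invariant factors of ∂_1 are all 1, so H_0 ≅ Z.
  H_1: rank ker ∂_1 − rank ∂_2 = (10 − 4) − 5 = 1, and the invariant factors of ∂_2 are all 1, so H_1 ≅ Z.
  H_2: rank ker ∂_2 − rank ∂_3 = (5 − 5) − 0 = 0, and there is no ∂_3, so H_2 ≅ 0.

H_0 ≅ Z,  H_1 ≅ Z,  H_2 = 0.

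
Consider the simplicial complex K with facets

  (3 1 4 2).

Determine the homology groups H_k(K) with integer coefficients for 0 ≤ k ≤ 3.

Fix the vertex order 1 < 2 < 3 < 4 and write every simplex with vertices in increasing order. Then dim K = 3 and the simplices of K are:

  0-simplices (4): [1], [2], [3], [4]
  1-simplices (6): [1,2], [1,3], [1,4], [2,3], [2,4], [3,4]
  2-simplices (4): [1,2,3], [1,2,4], [1,3,4], [2,3,4]
  3-simplices (1): [1,2,3,4]

Hence C_0 ≅ Z^4, C_1 ≅ Z^6, C_2 ≅ Z^4, C_3 ≅ Z^1.

Boundary ∂_1: C_1 → C_0 sends each edge [p,q] (with p < q) to q − p. For instance
  ∂[1,4] = [4] − [1].
This gives a 4×6 integer matrix of rank 3; reducing to Smith normal form yields diagonal entries (1,1,1).

The boundary map ∂_2: C_2 → C_1 sends each 2-simplex [p,q,r] to [q,r] − [p,r] + [p,q]. For instance
  ∂[1,2,3] = [2,3] − [1,3] + [1,2],
  ∂[2,3,4] = [3,4] − [2,4] + [2,3].
The 6×4 boundary matrix has rank 3 and Smith normal form diag(1,1,1).

Boundary ∂_3: C_3 → C_2 sends each 3-simplex σ to the alternating sum Σ_i (−1)^i (σ with its i-th vertex removed). For instance
  ∂[1,2,3,4] = [2,3,4] − [1,3,4] + [1,2,4] − [1,2,3].
The 4×1 boundary matrix has rank 1 and Smith normal form diag(1).

Computing H_k = (kernel of ∂_k) / (image of ∂_{k+1}):

  H_0: rank C_0 − rank ∂_1 = 4 − 3 = 1, and the invariant factors of ∂_1 are all 1, so H_0 = Z.
  H_1: rank ker ∂_1 − rank ∂_2 = (6 − 3) − 3 = 0, and the invariant factors of ∂_2 are all 1, so H_1 = 0.
  H_2: rank ker ∂_2 − rank ∂_3 = (4 − 3) − 1 = 0, and the invariant factors of ∂_3 are all 1, so H_2 = 0.
  H_3: rank ker ∂_3 − rank ∂_4 = (1 − 1) − 0 = 0, and there is no ∂_4, so H_3 = 0.

As a check, the Euler characteristic is 4 − 6 + 4 − 1 = 1, which agrees with 1 − 0 + 0 − 0 = 1.

H_0 ≅ Z,  H_1 = 0,  H_2 = 0,  H_3 = 0.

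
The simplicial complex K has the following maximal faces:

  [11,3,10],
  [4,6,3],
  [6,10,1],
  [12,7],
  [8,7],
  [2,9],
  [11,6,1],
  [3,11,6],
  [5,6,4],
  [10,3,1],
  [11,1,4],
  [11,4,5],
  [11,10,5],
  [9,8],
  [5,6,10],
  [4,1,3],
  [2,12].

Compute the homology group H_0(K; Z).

H_0 = Z^2.

Order the vertices as 1 < 2 < 3 < 4 < 5 < 6 < 7 < 8 < 9 < 10 < 11 < 12. Listing each simplex with vertices in this order, K has dimension 2 with simplices:

  0-simplices (12): [1], [2], [3], [4], [5], [6], [7], [8], [9], [10], [11], [12]
  1-simplices (23): (23 of them)
  2-simplices (12): [1,3,4], [1,3,10], [1,4,11], [1,6,10], [1,6,11], [3,4,6], [3,6,11], [3,10,11], [4,5,6], [4,5,11], [5,6,10], [5,10,11]

so the chain groups are C_0 ≅ Z^12, C_1 ≅ Z^23, C_2 ≅ Z^12.

The boundary map ∂_1: C_1 → C_0 maps an edge to its endpoints' difference, ∂[p,q] = q − p.
The resulting 12×23 matrix has rank 10, and its Smith normal form has invariant factors (1,1,1,1,1,1,1,1,1,1).

The boundary map ∂_2: C_2 → C_1 sends each 2-simplex [p,q,r] to [q,r] − [p,r] + [p,q]. For instance
  ∂[5,6,10] = [6,10] − [5,10] + [5,6],
  ∂[1,6,10] = [6,10] − [1,10] + [1,6].
This gives a 23×12 integer matrix of rank 12; reducing to Smith normal form yields diagonal entries (1,1,1,1,1,1,1,1,1,1,1,2).

Now H_k = ker ∂_k / im ∂_{k+1}, so:

  H_0: rank C_0 − rank ∂_1 = 12 − 10 = 2, and the invariant factors of ∂_1 are all 1, so H_0 = Z^2.

(K is a triangulation of the disjoint union of the circle S^1 and the real projective plane RP^2.)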